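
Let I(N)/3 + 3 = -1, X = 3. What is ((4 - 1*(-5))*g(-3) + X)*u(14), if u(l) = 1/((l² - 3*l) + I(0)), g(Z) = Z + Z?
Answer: -51/142 ≈ -0.35915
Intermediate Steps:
I(N) = -12 (I(N) = -9 + 3*(-1) = -9 - 3 = -12)
g(Z) = 2*Z
u(l) = 1/(-12 + l² - 3*l) (u(l) = 1/((l² - 3*l) - 12) = 1/(-12 + l² - 3*l))
((4 - 1*(-5))*g(-3) + X)*u(14) = ((4 - 1*(-5))*(2*(-3)) + 3)/(-12 + 14² - 3*14) = ((4 + 5)*(-6) + 3)/(-12 + 196 - 42) = (9*(-6) + 3)/142 = (-54 + 3)*(1/142) = -51*1/142 = -51/142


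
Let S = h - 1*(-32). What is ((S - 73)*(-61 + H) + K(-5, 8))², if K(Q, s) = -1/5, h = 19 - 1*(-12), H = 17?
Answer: 4835601/25 ≈ 1.9342e+5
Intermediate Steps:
h = 31 (h = 19 + 12 = 31)
K(Q, s) = -⅕ (K(Q, s) = -1*⅕ = -⅕)
S = 63 (S = 31 - 1*(-32) = 31 + 32 = 63)
((S - 73)*(-61 + H) + K(-5, 8))² = ((63 - 73)*(-61 + 17) - ⅕)² = (-10*(-44) - ⅕)² = (440 - ⅕)² = (2199/5)² = 4835601/25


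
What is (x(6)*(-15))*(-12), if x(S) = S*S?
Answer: 6480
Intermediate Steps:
x(S) = S**2
(x(6)*(-15))*(-12) = (6**2*(-15))*(-12) = (36*(-15))*(-12) = -540*(-12) = 6480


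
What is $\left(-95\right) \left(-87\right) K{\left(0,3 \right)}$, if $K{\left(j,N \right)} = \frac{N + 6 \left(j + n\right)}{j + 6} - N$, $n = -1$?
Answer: $- \frac{57855}{2} \approx -28928.0$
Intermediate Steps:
$K{\left(j,N \right)} = - N + \frac{-6 + N + 6 j}{6 + j}$ ($K{\left(j,N \right)} = \frac{N + 6 \left(j - 1\right)}{j + 6} - N = \frac{N + 6 \left(-1 + j\right)}{6 + j} - N = \frac{N + \left(-6 + 6 j\right)}{6 + j} - N = \frac{-6 + N + 6 j}{6 + j} - N = - N + \frac{-6 + N + 6 j}{6 + j}$)
$\left(-95\right) \left(-87\right) K{\left(0,3 \right)} = \left(-95\right) \left(-87\right) \frac{-6 - 15 + 6 \cdot 0 - 3 \cdot 0}{6 + 0} = 8265 \frac{-6 - 15 + 0 + 0}{6} = 8265 \cdot \frac{1}{6} \left(-21\right) = 8265 \left(- \frac{7}{2}\right) = - \frac{57855}{2}$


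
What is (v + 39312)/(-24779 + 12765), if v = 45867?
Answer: -85179/12014 ≈ -7.0900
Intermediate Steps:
(v + 39312)/(-24779 + 12765) = (45867 + 39312)/(-24779 + 12765) = 85179/(-12014) = 85179*(-1/12014) = -85179/12014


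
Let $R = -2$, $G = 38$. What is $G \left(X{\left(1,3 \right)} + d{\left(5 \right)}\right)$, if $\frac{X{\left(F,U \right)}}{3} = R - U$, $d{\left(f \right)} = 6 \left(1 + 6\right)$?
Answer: $1026$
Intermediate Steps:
$d{\left(f \right)} = 42$ ($d{\left(f \right)} = 6 \cdot 7 = 42$)
$X{\left(F,U \right)} = -6 - 3 U$ ($X{\left(F,U \right)} = 3 \left(-2 - U\right) = -6 - 3 U$)
$G \left(X{\left(1,3 \right)} + d{\left(5 \right)}\right) = 38 \left(\left(-6 - 9\right) + 42\right) = 38 \left(-15 + 42\right) = 38 \cdot 27 = 1026$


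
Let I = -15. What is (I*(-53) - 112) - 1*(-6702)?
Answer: 7385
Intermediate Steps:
(I*(-53) - 112) - 1*(-6702) = (-15*(-53) - 112) - 1*(-6702) = (795 - 112) + 6702 = 683 + 6702 = 7385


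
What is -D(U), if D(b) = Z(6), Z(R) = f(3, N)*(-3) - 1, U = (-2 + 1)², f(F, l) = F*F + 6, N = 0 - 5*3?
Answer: 46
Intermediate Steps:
N = -15 (N = 0 - 15 = -15)
f(F, l) = 6 + F² (f(F, l) = F² + 6 = 6 + F²)
U = 1 (U = (-1)² = 1)
Z(R) = -46 (Z(R) = (6 + 3²)*(-3) - 1 = (6 + 9)*(-3) - 1 = 15*(-3) - 1 = -45 - 1 = -46)
D(b) = -46
-D(U) = -1*(-46) = 46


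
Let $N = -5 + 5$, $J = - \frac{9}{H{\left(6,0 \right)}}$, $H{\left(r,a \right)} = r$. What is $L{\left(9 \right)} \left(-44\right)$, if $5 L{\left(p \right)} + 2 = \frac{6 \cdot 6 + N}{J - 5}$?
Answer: $\frac{4312}{65} \approx 66.339$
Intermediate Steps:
$J = - \frac{3}{2}$ ($J = - \frac{9}{6} = \left(-9\right) \frac{1}{6} = - \frac{3}{2} \approx -1.5$)
$N = 0$
$L{\left(p \right)} = - \frac{98}{65}$ ($L{\left(p \right)} = - \frac{2}{5} + \frac{\left(6 \cdot 6 + 0\right) \frac{1}{- \frac{3}{2} - 5}}{5} = - \frac{2}{5} + \frac{\left(36 + 0\right) \frac{1}{- \frac{13}{2}}}{5} = - \frac{2}{5} + \frac{36 \left(- \frac{2}{13}\right)}{5} = - \frac{2}{5} + \frac{1}{5} \left(- \frac{72}{13}\right) = - \frac{2}{5} - \frac{72}{65} = - \frac{98}{65}$)
$L{\left(9 \right)} \left(-44\right) = \left(- \frac{98}{65}\right) \left(-44\right) = \frac{4312}{65}$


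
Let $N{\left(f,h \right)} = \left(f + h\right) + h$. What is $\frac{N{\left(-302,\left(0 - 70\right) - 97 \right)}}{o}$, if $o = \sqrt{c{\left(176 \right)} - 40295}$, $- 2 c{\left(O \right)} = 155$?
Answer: $\frac{212 i \sqrt{161490}}{26915} \approx 3.1653 i$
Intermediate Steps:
$c{\left(O \right)} = - \frac{155}{2}$ ($c{\left(O \right)} = \left(- \frac{1}{2}\right) 155 = - \frac{155}{2}$)
$N{\left(f,h \right)} = f + 2 h$
$o = \frac{i \sqrt{161490}}{2}$ ($o = \sqrt{- \frac{155}{2} - 40295} = \sqrt{- \frac{80745}{2}} = \frac{i \sqrt{161490}}{2} \approx 200.93 i$)
$\frac{N{\left(-302,\left(0 - 70\right) - 97 \right)}}{o} = \frac{-302 + 2 \left(\left(0 - 70\right) - 97\right)}{\frac{1}{2} i \sqrt{161490}} = \left(-302 + 2 \left(-70 - 97\right)\right) \left(- \frac{i \sqrt{161490}}{80745}\right) = \left(-302 + 2 \left(-167\right)\right) \left(- \frac{i \sqrt{161490}}{80745}\right) = \left(-302 - 334\right) \left(- \frac{i \sqrt{161490}}{80745}\right) = - 636 \left(- \frac{i \sqrt{161490}}{80745}\right) = \frac{212 i \sqrt{161490}}{26915}$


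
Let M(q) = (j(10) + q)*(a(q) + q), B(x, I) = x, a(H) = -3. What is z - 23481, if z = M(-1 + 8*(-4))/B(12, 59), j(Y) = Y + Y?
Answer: -23442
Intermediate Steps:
j(Y) = 2*Y
M(q) = (-3 + q)*(20 + q) (M(q) = (2*10 + q)*(-3 + q) = (20 + q)*(-3 + q) = (-3 + q)*(20 + q))
z = 39 (z = (-60 + (-1 + 8*(-4))² + 17*(-1 + 8*(-4)))/12 = (-60 + (-1 - 32)² + 17*(-1 - 32))*(1/12) = (-60 + (-33)² + 17*(-33))*(1/12) = (-60 + 1089 - 561)*(1/12) = 468*(1/12) = 39)
z - 23481 = 39 - 23481 = -23442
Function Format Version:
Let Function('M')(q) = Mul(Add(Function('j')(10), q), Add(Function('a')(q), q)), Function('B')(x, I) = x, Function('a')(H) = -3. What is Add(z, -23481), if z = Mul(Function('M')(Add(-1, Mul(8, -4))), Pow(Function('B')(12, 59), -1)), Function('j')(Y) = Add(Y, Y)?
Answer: -23442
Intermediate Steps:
Function('j')(Y) = Mul(2, Y)
Function('M')(q) = Mul(Add(-3, q), Add(20, q)) (Function('M')(q) = Mul(Add(Mul(2, 10), q), Add(-3, q)) = Mul(Add(20, q), Add(-3, q)) = Mul(Add(-3, q), Add(20, q)))
z = 39 (z = Mul(Add(-60, Pow(Add(-1, Mul(8, -4)), 2), Mul(17, Add(-1, Mul(8, -4)))), Pow(12, -1)) = Mul(Add(-60, Pow(Add(-1, -32), 2), Mul(17, Add(-1, -32))), Rational(1, 12)) = Mul(Add(-60, Pow(-33, 2), Mul(17, -33)), Rational(1, 12)) = Mul(Add(-60, 1089, -561), Rational(1, 12)) = Mul(468, Rational(1, 12)) = 39)
Add(z, -23481) = Add(39, -23481) = -23442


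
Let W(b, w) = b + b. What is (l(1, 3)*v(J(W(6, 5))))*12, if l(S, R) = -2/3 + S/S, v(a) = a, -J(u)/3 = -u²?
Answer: 1728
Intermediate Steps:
W(b, w) = 2*b
J(u) = 3*u² (J(u) = -(-3)*u² = 3*u²)
l(S, R) = ⅓ (l(S, R) = -2*⅓ + 1 = -⅔ + 1 = ⅓)
(l(1, 3)*v(J(W(6, 5))))*12 = ((3*(2*6)²)/3)*12 = ((3*12²)/3)*12 = ((3*144)/3)*12 = ((⅓)*432)*12 = 144*12 = 1728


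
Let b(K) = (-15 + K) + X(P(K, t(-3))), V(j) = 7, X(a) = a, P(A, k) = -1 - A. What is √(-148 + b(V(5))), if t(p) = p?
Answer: 2*I*√41 ≈ 12.806*I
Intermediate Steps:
b(K) = -16 (b(K) = (-15 + K) + (-1 - K) = -16)
√(-148 + b(V(5))) = √(-148 - 16) = √(-164) = 2*I*√41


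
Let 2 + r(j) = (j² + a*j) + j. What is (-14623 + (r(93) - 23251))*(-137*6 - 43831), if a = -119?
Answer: 1795095253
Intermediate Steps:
r(j) = -2 + j² - 118*j (r(j) = -2 + ((j² - 119*j) + j) = -2 + (j² - 118*j) = -2 + j² - 118*j)
(-14623 + (r(93) - 23251))*(-137*6 - 43831) = (-14623 + ((-2 + 93² - 118*93) - 23251))*(-137*6 - 43831) = (-14623 + ((-2 + 8649 - 10974) - 23251))*(-822 - 43831) = (-14623 + (-2327 - 23251))*(-44653) = (-14623 - 25578)*(-44653) = -40201*(-44653) = 1795095253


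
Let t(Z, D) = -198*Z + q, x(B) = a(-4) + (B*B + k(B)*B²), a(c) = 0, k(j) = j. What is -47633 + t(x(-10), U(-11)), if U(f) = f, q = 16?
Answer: 130583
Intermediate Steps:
x(B) = B² + B³ (x(B) = 0 + (B*B + B*B²) = 0 + (B² + B³) = B² + B³)
t(Z, D) = 16 - 198*Z (t(Z, D) = -198*Z + 16 = 16 - 198*Z)
-47633 + t(x(-10), U(-11)) = -47633 + (16 - 198*(-10)²*(1 - 10)) = -47633 + (16 - 19800*(-9)) = -47633 + (16 - 198*(-900)) = -47633 + (16 + 178200) = -47633 + 178216 = 130583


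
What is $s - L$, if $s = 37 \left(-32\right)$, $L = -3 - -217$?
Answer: $-1398$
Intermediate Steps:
$L = 214$ ($L = -3 + 217 = 214$)
$s = -1184$
$s - L = -1184 - 214 = -1398$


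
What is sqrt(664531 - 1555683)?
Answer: 4*I*sqrt(55697) ≈ 944.01*I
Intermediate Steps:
sqrt(664531 - 1555683) = sqrt(-891152) = 4*I*sqrt(55697)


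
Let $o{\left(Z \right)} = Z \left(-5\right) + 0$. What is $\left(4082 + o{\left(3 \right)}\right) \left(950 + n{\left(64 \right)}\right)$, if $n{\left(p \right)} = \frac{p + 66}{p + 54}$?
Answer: $\frac{228219705}{59} \approx 3.8681 \cdot 10^{6}$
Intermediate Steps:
$o{\left(Z \right)} = - 5 Z$ ($o{\left(Z \right)} = - 5 Z + 0 = - 5 Z$)
$n{\left(p \right)} = \frac{66 + p}{54 + p}$
$\left(4082 + o{\left(3 \right)}\right) \left(950 + n{\left(64 \right)}\right) = \left(4082 - 15\right) \left(950 + \frac{66 + 64}{54 + 64}\right) = \left(4082 - 15\right) \left(950 + \frac{1}{118} \cdot 130\right) = 4067 \left(950 + \frac{1}{118} \cdot 130\right) = 4067 \left(950 + \frac{65}{59}\right) = 4067 \cdot \frac{56115}{59} = \frac{228219705}{59}$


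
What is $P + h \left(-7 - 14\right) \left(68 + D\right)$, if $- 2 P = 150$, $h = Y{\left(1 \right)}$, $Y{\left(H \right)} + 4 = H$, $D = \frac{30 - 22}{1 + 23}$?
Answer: $4230$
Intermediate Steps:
$D = \frac{1}{3}$ ($D = \frac{8}{24} = 8 \cdot \frac{1}{24} = \frac{1}{3} \approx 0.33333$)
$Y{\left(H \right)} = -4 + H$
$h = -3$ ($h = -4 + 1 = -3$)
$P = -75$ ($P = \left(- \frac{1}{2}\right) 150 = -75$)
$P + h \left(-7 - 14\right) \left(68 + D\right) = -75 - 3 \left(-7 - 14\right) \left(68 + \frac{1}{3}\right) = -75 - 3 \left(\left(-21\right) \frac{205}{3}\right) = -75 - -4305 = -75 + 4305 = 4230$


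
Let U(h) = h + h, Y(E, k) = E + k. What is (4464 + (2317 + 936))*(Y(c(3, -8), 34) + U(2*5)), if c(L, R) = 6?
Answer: 463020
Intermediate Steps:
U(h) = 2*h
(4464 + (2317 + 936))*(Y(c(3, -8), 34) + U(2*5)) = (4464 + (2317 + 936))*((6 + 34) + 2*(2*5)) = (4464 + 3253)*(40 + 2*10) = 7717*(40 + 20) = 7717*60 = 463020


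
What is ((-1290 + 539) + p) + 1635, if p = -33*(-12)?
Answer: 1280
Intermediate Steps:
p = 396
((-1290 + 539) + p) + 1635 = ((-1290 + 539) + 396) + 1635 = (-751 + 396) + 1635 = -355 + 1635 = 1280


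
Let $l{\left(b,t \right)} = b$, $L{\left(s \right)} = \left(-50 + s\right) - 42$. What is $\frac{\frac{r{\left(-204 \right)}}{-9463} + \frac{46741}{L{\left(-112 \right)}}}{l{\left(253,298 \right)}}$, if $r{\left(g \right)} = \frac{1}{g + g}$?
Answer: $- \frac{80420015}{88800792} \approx -0.90562$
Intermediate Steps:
$L{\left(s \right)} = -92 + s$
$r{\left(g \right)} = \frac{1}{2 g}$
$\frac{\frac{r{\left(-204 \right)}}{-9463} + \frac{46741}{L{\left(-112 \right)}}}{l{\left(253,298 \right)}} = \frac{\frac{\frac{1}{2} \frac{1}{-204}}{-9463} + \frac{46741}{-92 - 112}}{253} = \left(\frac{1}{2} \left(- \frac{1}{204}\right) \left(- \frac{1}{9463}\right) + \frac{46741}{-204}\right) \frac{1}{253} = \left(\left(- \frac{1}{408}\right) \left(- \frac{1}{9463}\right) + 46741 \left(- \frac{1}{204}\right)\right) \frac{1}{253} = \left(\frac{1}{3860904} - \frac{46741}{204}\right) \frac{1}{253} = \left(- \frac{884620165}{3860904}\right) \frac{1}{253} = - \frac{80420015}{88800792}$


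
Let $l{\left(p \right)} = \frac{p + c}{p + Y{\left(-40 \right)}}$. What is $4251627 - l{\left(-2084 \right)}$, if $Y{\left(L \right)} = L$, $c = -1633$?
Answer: $\frac{17006501}{4} \approx 4.2516 \cdot 10^{6}$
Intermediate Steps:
$l{\left(p \right)} = \frac{-1633 + p}{-40 + p}$ ($l{\left(p \right)} = \frac{p - 1633}{p - 40} = \frac{-1633 + p}{-40 + p}$)
$4251627 - l{\left(-2084 \right)} = 4251627 - \frac{-1633 - 2084}{-40 - 2084} = 4251627 - \frac{1}{-2124} \left(-3717\right) = 4251627 - \left(- \frac{1}{2124}\right) \left(-3717\right) = 4251627 - \frac{7}{4} = \frac{17006501}{4}$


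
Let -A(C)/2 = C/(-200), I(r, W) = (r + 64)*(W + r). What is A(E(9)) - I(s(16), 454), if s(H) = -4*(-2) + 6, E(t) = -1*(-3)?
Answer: -3650397/100 ≈ -36504.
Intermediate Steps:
E(t) = 3
s(H) = 14 (s(H) = 8 + 6 = 14)
I(r, W) = (64 + r)*(W + r)
A(C) = C/100 (A(C) = -2*C/(-200) = -2*C*(-1)/200 = -(-1)*C/100 = C/100)
A(E(9)) - I(s(16), 454) = (1/100)*3 - (14² + 64*454 + 64*14 + 454*14) = 3/100 - (196 + 29056 + 896 + 6356) = 3/100 - 1*36504 = 3/100 - 36504 = -3650397/100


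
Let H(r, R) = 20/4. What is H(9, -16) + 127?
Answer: 132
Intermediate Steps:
H(r, R) = 5 (H(r, R) = 20*(¼) = 5)
H(9, -16) + 127 = 5 + 127 = 132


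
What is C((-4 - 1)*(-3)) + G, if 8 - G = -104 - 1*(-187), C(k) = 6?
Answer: -69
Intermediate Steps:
G = -75 (G = 8 - (-104 - 1*(-187)) = 8 - (-104 + 187) = 8 - 1*83 = 8 - 83 = -75)
C((-4 - 1)*(-3)) + G = 6 - 75 = -69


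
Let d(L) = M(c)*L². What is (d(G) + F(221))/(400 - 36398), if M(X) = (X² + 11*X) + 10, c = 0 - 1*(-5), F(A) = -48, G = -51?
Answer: -117021/17999 ≈ -6.5015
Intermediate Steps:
c = 5 (c = 0 + 5 = 5)
M(X) = 10 + X² + 11*X
d(L) = 90*L² (d(L) = (10 + 5² + 11*5)*L² = (10 + 25 + 55)*L² = 90*L²)
(d(G) + F(221))/(400 - 36398) = (90*(-51)² - 48)/(400 - 36398) = (90*2601 - 48)/(-35998) = (234090 - 48)*(-1/35998) = 234042*(-1/35998) = -117021/17999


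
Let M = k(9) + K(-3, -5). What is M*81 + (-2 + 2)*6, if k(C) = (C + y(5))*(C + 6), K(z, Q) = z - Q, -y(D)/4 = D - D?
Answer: 11097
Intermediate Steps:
y(D) = 0 (y(D) = -4*(D - D) = -4*0 = 0)
k(C) = C*(6 + C) (k(C) = (C + 0)*(C + 6) = C*(6 + C))
M = 137 (M = 9*(6 + 9) + (-3 - 1*(-5)) = 9*15 + (-3 + 5) = 135 + 2 = 137)
M*81 + (-2 + 2)*6 = 137*81 + (-2 + 2)*6 = 11097 + 0*6 = 11097 + 0 = 11097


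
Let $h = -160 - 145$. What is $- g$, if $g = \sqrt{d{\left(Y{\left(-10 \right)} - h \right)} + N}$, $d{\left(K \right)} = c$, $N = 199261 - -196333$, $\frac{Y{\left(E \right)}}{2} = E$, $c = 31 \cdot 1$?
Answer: $- 25 \sqrt{633} \approx -628.99$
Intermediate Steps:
$c = 31$
$Y{\left(E \right)} = 2 E$
$h = -305$ ($h = -160 - 145 = -305$)
$N = 395594$ ($N = 199261 + 196333 = 395594$)
$d{\left(K \right)} = 31$
$g = 25 \sqrt{633}$ ($g = \sqrt{31 + 395594} = \sqrt{395625} = 25 \sqrt{633} \approx 628.99$)
$- g = - 25 \sqrt{633}$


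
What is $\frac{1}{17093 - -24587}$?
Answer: $\frac{1}{41680} \approx 2.3992 \cdot 10^{-5}$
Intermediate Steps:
$\frac{1}{17093 - -24587} = \frac{1}{17093 + \left(-720 + 25307\right)} = \frac{1}{17093 + 24587} = \frac{1}{41680}$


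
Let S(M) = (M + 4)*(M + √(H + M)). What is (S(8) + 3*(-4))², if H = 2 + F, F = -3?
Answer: 8064 + 2016*√7 ≈ 13398.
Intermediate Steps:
H = -1 (H = 2 - 3 = -1)
S(M) = (4 + M)*(M + √(-1 + M)) (S(M) = (M + 4)*(M + √(-1 + M)) = (4 + M)*(M + √(-1 + M)))
(S(8) + 3*(-4))² = ((8² + 4*8 + 4*√(-1 + 8) + 8*√(-1 + 8)) + 3*(-4))² = ((64 + 32 + 4*√7 + 8*√7) - 12)² = ((96 + 12*√7) - 12)² = (84 + 12*√7)²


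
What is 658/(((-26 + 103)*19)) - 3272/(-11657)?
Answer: 1779606/2436313 ≈ 0.73045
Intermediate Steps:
658/(((-26 + 103)*19)) - 3272/(-11657) = 658/((77*19)) - 3272*(-1/11657) = 658/1463 + 3272/11657 = 658*(1/1463) + 3272/11657 = 94/209 + 3272/11657 = 1779606/2436313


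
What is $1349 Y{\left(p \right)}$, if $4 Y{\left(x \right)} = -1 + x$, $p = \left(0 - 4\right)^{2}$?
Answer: $\frac{20235}{4} \approx 5058.8$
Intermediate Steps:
$p = 16$ ($p = \left(-4\right)^{2} = 16$)
$Y{\left(x \right)} = - \frac{1}{4} + \frac{x}{4}$ ($Y{\left(x \right)} = \frac{-1 + x}{4} = - \frac{1}{4} + \frac{x}{4}$)
$1349 Y{\left(p \right)} = 1349 \left(- \frac{1}{4} + \frac{1}{4} \cdot 16\right) = 1349 \left(- \frac{1}{4} + 4\right) = 1349 \cdot \frac{15}{4} = \frac{20235}{4}$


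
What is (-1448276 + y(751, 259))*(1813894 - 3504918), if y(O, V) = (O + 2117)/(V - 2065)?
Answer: 737170720171296/301 ≈ 2.4491e+12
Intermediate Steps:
y(O, V) = (2117 + O)/(-2065 + V)
(-1448276 + y(751, 259))*(1813894 - 3504918) = (-1448276 + (2117 + 751)/(-2065 + 259))*(1813894 - 3504918) = (-1448276 + 2868/(-1806))*(-1691024) = (-1448276 - 1/1806*2868)*(-1691024) = (-1448276 - 478/301)*(-1691024) = -435931554/301*(-1691024) = 737170720171296/301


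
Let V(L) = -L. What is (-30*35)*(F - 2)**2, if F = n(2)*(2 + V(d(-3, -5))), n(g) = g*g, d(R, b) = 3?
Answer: -37800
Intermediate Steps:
n(g) = g**2
F = -4 (F = 2**2*(2 - 1*3) = 4*(2 - 3) = 4*(-1) = -4)
(-30*35)*(F - 2)**2 = (-30*35)*(-4 - 2)**2 = -1050*(-6)**2 = -1050*36 = -37800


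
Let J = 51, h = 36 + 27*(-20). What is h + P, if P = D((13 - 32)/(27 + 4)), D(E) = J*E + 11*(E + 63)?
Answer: 151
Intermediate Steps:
h = -504 (h = 36 - 540 = -504)
D(E) = 693 + 62*E (D(E) = 51*E + 11*(E + 63) = 51*E + 11*(63 + E) = 51*E + (693 + 11*E) = 693 + 62*E)
P = 655 (P = 693 + 62*((13 - 32)/(27 + 4)) = 693 + 62*(-19/31) = 693 - 38 = 655)
h + P = -504 + 655 = 151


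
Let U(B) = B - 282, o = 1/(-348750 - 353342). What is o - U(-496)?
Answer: 546227575/702092 ≈ 778.00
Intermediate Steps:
o = -1/702092 (o = 1/(-702092) = -1/702092 ≈ -1.4243e-6)
U(B) = -282 + B
o - U(-496) = -1/702092 - (-282 - 496) = -1/702092 - 1*(-778) = -1/702092 + 778 = 546227575/702092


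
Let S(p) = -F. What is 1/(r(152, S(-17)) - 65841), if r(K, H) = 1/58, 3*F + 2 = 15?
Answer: -58/3818777 ≈ -1.5188e-5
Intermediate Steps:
F = 13/3 (F = -⅔ + (⅓)*15 = -⅔ + 5 = 13/3 ≈ 4.3333)
S(p) = -13/3 (S(p) = -1*13/3 = -13/3)
r(K, H) = 1/58
1/(r(152, S(-17)) - 65841) = 1/(1/58 - 65841) = 1/(-3818777/58) = -58/3818777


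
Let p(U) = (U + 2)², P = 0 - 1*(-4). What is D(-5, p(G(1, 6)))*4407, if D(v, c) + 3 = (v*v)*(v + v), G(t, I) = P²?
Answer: -1114971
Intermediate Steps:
P = 4 (P = 0 + 4 = 4)
G(t, I) = 16 (G(t, I) = 4² = 16)
p(U) = (2 + U)²
D(v, c) = -3 + 2*v³ (D(v, c) = -3 + (v*v)*(v + v) = -3 + v²*(2*v) = -3 + 2*v³)
D(-5, p(G(1, 6)))*4407 = (-3 + 2*(-5)³)*4407 = (-3 + 2*(-125))*4407 = (-3 - 250)*4407 = -253*4407 = -1114971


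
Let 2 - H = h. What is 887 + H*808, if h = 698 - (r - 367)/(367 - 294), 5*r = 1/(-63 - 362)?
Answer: -87729879933/155125 ≈ -5.6554e+5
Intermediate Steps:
r = -1/2125 (r = 1/(5*(-63 - 362)) = (⅕)/(-425) = (⅕)*(-1/425) = -1/2125 ≈ -0.00047059)
h = 109057126/155125 (h = 698 - (-1/2125 - 367)/(367 - 294) = 698 - (-779876)/(2125*73) = 698 - 1*(-779876/155125) = 698 + 779876/155125 = 109057126/155125 ≈ 703.03)
H = -108746876/155125 (H = 2 - 1*109057126/155125 = 2 - 109057126/155125 = -108746876/155125 ≈ -701.03)
887 + H*808 = 887 - 108746876/155125*808 = 887 - 87867475808/155125 = -87729879933/155125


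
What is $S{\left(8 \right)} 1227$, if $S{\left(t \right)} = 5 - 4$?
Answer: $1227$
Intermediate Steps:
$S{\left(t \right)} = 1$ ($S{\left(t \right)} = 5 - 4 = 1$)
$S{\left(8 \right)} 1227 = 1 \cdot 1227 = 1227$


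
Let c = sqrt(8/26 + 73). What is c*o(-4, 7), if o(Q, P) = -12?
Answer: -12*sqrt(12389)/13 ≈ -102.74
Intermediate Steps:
c = sqrt(12389)/13 (c = sqrt(8*(1/26) + 73) = sqrt(4/13 + 73) = sqrt(953/13) = sqrt(12389)/13 ≈ 8.5620)
c*o(-4, 7) = (sqrt(12389)/13)*(-12) = -12*sqrt(12389)/13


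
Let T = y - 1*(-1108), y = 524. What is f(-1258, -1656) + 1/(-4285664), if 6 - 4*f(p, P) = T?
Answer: -1742122417/4285664 ≈ -406.50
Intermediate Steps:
T = 1632 (T = 524 - 1*(-1108) = 524 + 1108 = 1632)
f(p, P) = -813/2 (f(p, P) = 3/2 - ¼*1632 = 3/2 - 408 = -813/2)
f(-1258, -1656) + 1/(-4285664) = -813/2 + 1/(-4285664) = -813/2 - 1/4285664 = -1742122417/4285664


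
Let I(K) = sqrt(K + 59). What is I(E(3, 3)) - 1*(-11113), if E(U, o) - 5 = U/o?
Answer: 11113 + sqrt(65) ≈ 11121.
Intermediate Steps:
E(U, o) = 5 + U/o
I(K) = sqrt(59 + K)
I(E(3, 3)) - 1*(-11113) = sqrt(59 + (5 + 3/3)) - 1*(-11113) = sqrt(59 + (5 + 3*(1/3))) + 11113 = sqrt(59 + (5 + 1)) + 11113 = sqrt(59 + 6) + 11113 = sqrt(65) + 11113 = 11113 + sqrt(65)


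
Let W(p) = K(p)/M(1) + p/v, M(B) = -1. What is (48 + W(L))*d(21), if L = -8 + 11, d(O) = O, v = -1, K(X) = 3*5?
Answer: 630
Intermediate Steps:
K(X) = 15
L = 3
W(p) = -15 - p (W(p) = 15/(-1) + p/(-1) = 15*(-1) + p*(-1) = -15 - p)
(48 + W(L))*d(21) = (48 + (-15 - 1*3))*21 = (48 + (-15 - 3))*21 = (48 - 18)*21 = 30*21 = 630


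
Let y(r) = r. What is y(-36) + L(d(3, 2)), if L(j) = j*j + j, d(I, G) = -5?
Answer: -16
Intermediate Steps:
L(j) = j + j² (L(j) = j² + j = j + j²)
y(-36) + L(d(3, 2)) = -36 - 5*(1 - 5) = -36 - 5*(-4) = -36 + 20 = -16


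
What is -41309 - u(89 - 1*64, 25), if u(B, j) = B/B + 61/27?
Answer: -1115431/27 ≈ -41312.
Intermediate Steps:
u(B, j) = 88/27 (u(B, j) = 1 + 61*(1/27) = 1 + 61/27 = 88/27)
-41309 - u(89 - 1*64, 25) = -41309 - 1*88/27 = -41309 - 88/27 = -1115431/27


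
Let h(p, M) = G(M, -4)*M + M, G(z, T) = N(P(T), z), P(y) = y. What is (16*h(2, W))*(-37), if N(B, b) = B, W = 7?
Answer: 12432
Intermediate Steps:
G(z, T) = T
h(p, M) = -3*M (h(p, M) = -4*M + M = -3*M)
(16*h(2, W))*(-37) = (16*(-3*7))*(-37) = (16*(-21))*(-37) = -336*(-37) = 12432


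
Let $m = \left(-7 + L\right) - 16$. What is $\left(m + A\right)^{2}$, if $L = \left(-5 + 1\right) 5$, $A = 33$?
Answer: $100$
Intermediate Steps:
$L = -20$ ($L = \left(-4\right) 5 = -20$)
$m = -43$ ($m = \left(-7 - 20\right) - 16 = -27 - 16 = -43$)
$\left(m + A\right)^{2} = \left(-43 + 33\right)^{2} = \left(-10\right)^{2} = 100$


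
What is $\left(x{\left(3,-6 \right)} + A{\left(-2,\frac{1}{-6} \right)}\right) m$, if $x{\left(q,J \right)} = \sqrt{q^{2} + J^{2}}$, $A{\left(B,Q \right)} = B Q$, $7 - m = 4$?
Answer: $1 + 9 \sqrt{5} \approx 21.125$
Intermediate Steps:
$m = 3$ ($m = 7 - 4 = 3$)
$x{\left(q,J \right)} = \sqrt{J^{2} + q^{2}}$
$\left(x{\left(3,-6 \right)} + A{\left(-2,\frac{1}{-6} \right)}\right) m = \left(\sqrt{\left(-6\right)^{2} + 3^{2}} - \frac{2}{-6}\right) 3 = \left(\sqrt{36 + 9} - - \frac{1}{3}\right) 3 = \left(\sqrt{45} + \frac{1}{3}\right) 3 = \left(3 \sqrt{5} + \frac{1}{3}\right) 3 = \left(\frac{1}{3} + 3 \sqrt{5}\right) 3 = 1 + 9 \sqrt{5}$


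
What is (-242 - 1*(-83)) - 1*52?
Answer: -211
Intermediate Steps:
(-242 - 1*(-83)) - 1*52 = (-242 + 83) - 52 = -159 - 52 = -211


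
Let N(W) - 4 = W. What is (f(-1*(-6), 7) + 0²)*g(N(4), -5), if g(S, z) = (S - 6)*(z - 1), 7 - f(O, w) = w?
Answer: 0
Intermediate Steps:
f(O, w) = 7 - w
N(W) = 4 + W
g(S, z) = (-1 + z)*(-6 + S) (g(S, z) = (-6 + S)*(-1 + z) = (-1 + z)*(-6 + S))
(f(-1*(-6), 7) + 0²)*g(N(4), -5) = ((7 - 1*7) + 0²)*(6 - (4 + 4) - 6*(-5) + (4 + 4)*(-5)) = ((7 - 7) + 0)*(6 - 1*8 + 30 + 8*(-5)) = (0 + 0)*(6 - 8 + 30 - 40) = 0*(-12) = 0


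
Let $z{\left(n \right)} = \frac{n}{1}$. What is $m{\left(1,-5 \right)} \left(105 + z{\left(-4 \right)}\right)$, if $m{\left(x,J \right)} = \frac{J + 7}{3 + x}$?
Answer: $\frac{101}{2} \approx 50.5$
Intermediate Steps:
$z{\left(n \right)} = n$ ($z{\left(n \right)} = n 1 = n$)
$m{\left(x,J \right)} = \frac{7 + J}{3 + x}$
$m{\left(1,-5 \right)} \left(105 + z{\left(-4 \right)}\right) = \frac{7 - 5}{3 + 1} \left(105 - 4\right) = \frac{1}{4} \cdot 2 \cdot 101 = \frac{1}{2} \cdot 101 = \frac{101}{2}$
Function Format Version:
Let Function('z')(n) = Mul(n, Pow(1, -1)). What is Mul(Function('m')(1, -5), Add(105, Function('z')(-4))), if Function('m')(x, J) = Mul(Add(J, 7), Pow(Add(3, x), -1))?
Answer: Rational(101, 2) ≈ 50.500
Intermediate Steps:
Function('z')(n) = n (Function('z')(n) = Mul(n, 1) = n)
Function('m')(x, J) = Mul(Pow(Add(3, x), -1), Add(7, J)) (Function('m')(x, J) = Mul(Add(7, J), Pow(Add(3, x), -1)) = Mul(Pow(Add(3, x), -1), Add(7, J)))
Mul(Function('m')(1, -5), Add(105, Function('z')(-4))) = Mul(Mul(Pow(Add(3, 1), -1), Add(7, -5)), Add(105, -4)) = Mul(Mul(Pow(4, -1), 2), 101) = Mul(Mul(Rational(1, 4), 2), 101) = Mul(Rational(1, 2), 101) = Rational(101, 2)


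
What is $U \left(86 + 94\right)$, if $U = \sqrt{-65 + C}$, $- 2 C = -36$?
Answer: $180 i \sqrt{47} \approx 1234.0 i$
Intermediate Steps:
$C = 18$ ($C = \left(- \frac{1}{2}\right) \left(-36\right) = 18$)
$U = i \sqrt{47}$ ($U = \sqrt{-65 + 18} = \sqrt{-47} = i \sqrt{47} \approx 6.8557 i$)
$U \left(86 + 94\right) = i \sqrt{47} \left(86 + 94\right) = i \sqrt{47} \cdot 180 = 180 i \sqrt{47}$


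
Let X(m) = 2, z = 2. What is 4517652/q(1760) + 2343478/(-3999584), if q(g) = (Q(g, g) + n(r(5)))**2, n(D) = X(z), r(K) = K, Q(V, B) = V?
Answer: 1349132968117/1552160558512 ≈ 0.86920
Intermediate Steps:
n(D) = 2
q(g) = (2 + g)**2 (q(g) = (g + 2)**2 = (2 + g)**2)
4517652/q(1760) + 2343478/(-3999584) = 4517652/((2 + 1760)**2) + 2343478/(-3999584) = 4517652/(1762**2) + 2343478*(-1/3999584) = 4517652/3104644 - 1171739/1999792 = 4517652*(1/3104644) - 1171739/1999792 = 1129413/776161 - 1171739/1999792 = 1349132968117/1552160558512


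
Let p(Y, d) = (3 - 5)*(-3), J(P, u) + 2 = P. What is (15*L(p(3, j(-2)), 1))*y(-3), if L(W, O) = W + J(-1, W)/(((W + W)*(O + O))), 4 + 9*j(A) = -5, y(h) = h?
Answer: -2115/8 ≈ -264.38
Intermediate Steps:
J(P, u) = -2 + P
j(A) = -1 (j(A) = -4/9 + (⅑)*(-5) = -4/9 - 5/9 = -1)
p(Y, d) = 6 (p(Y, d) = -2*(-3) = 6)
L(W, O) = W - 3/(4*O*W) (L(W, O) = W + (-2 - 1)/(((W + W)*(O + O))) = W - 3*1/(4*O*W) = W - 3/(4*O*W))
(15*L(p(3, j(-2)), 1))*y(-3) = (15*(6 - ¾/(1*6)))*(-3) = (15*(6 - ¾*1*⅙))*(-3) = (15*(6 - ⅛))*(-3) = (15*(47/8))*(-3) = (705/8)*(-3) = -2115/8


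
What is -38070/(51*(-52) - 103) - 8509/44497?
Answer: 334111699/24517847 ≈ 13.627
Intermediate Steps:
-38070/(51*(-52) - 103) - 8509/44497 = -38070/(-2652 - 103) - 8509*1/44497 = -38070/(-2755) - 8509/44497 = -38070*(-1/2755) - 8509/44497 = 7614/551 - 8509/44497 = 334111699/24517847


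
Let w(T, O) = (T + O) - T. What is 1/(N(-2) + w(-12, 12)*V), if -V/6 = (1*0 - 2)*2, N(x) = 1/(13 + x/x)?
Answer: 14/4033 ≈ 0.0034714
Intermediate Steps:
w(T, O) = O (w(T, O) = (O + T) - T = O)
N(x) = 1/14 (N(x) = 1/(13 + 1) = 1/14)
V = 24 (V = -6*(1*0 - 2)*2 = -6*(0 - 2)*2 = -(-12)*2 = -6*(-4) = 24)
1/(N(-2) + w(-12, 12)*V) = 1/(1/14 + 12*24) = 1/(1/14 + 288) = 1/(4033/14) = 14/4033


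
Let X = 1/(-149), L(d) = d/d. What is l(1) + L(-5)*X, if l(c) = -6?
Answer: -895/149 ≈ -6.0067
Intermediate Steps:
L(d) = 1
X = -1/149 ≈ -0.0067114
l(1) + L(-5)*X = -6 + 1*(-1/149) = -6 - 1/149 = -895/149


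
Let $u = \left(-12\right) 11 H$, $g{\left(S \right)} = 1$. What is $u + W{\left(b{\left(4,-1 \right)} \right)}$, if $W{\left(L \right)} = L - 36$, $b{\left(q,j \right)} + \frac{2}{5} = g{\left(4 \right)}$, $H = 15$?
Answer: $- \frac{10077}{5} \approx -2015.4$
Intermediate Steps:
$b{\left(q,j \right)} = \frac{3}{5}$ ($b{\left(q,j \right)} = - \frac{2}{5} + 1 = \frac{3}{5}$)
$W{\left(L \right)} = -36 + L$ ($W{\left(L \right)} = L - 36 = -36 + L$)
$u = -1980$ ($u = \left(-12\right) 11 \cdot 15 = \left(-132\right) 15 = -1980$)
$u + W{\left(b{\left(4,-1 \right)} \right)} = -1980 + \left(-36 + \frac{3}{5}\right) = -1980 - \frac{177}{5} = - \frac{10077}{5}$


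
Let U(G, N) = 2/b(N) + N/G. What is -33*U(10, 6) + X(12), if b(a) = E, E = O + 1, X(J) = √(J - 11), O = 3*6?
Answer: -2116/95 ≈ -22.274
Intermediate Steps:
O = 18
X(J) = √(-11 + J)
E = 19 (E = 18 + 1 = 19)
b(a) = 19
U(G, N) = 2/19 + N/G
-33*U(10, 6) + X(12) = -33*(2/19 + 6/10) + √(-11 + 12) = -33*(2/19 + 6*(⅒)) + √1 = -33*(2/19 + ⅗) + 1 = -33*67/95 + 1 = -2211/95 + 1 = -2116/95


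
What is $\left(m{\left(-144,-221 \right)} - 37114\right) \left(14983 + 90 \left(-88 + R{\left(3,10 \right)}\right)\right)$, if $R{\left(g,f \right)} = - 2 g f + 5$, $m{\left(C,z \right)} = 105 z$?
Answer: $-127454047$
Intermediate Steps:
$R{\left(g,f \right)} = 5 - 2 f g$ ($R{\left(g,f \right)} = - 2 f g + 5 = 5 - 2 f g$)
$\left(m{\left(-144,-221 \right)} - 37114\right) \left(14983 + 90 \left(-88 + R{\left(3,10 \right)}\right)\right) = \left(105 \left(-221\right) - 37114\right) \left(14983 + 90 \left(-88 + \left(5 - 20 \cdot 3\right)\right)\right) = \left(-23205 - 37114\right) \left(14983 + 90 \left(-88 + \left(5 - 60\right)\right)\right) = - 60319 \left(14983 + 90 \left(-88 - 55\right)\right) = - 60319 \left(14983 + 90 \left(-143\right)\right) = - 60319 \left(14983 - 12870\right) = \left(-60319\right) 2113 = -127454047$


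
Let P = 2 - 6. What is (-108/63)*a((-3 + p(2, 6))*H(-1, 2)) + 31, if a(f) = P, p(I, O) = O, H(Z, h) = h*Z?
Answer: 265/7 ≈ 37.857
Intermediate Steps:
H(Z, h) = Z*h
P = -4
a(f) = -4
(-108/63)*a((-3 + p(2, 6))*H(-1, 2)) + 31 = -108/63*(-4) + 31 = -108*1/63*(-4) + 31 = -12/7*(-4) + 31 = 48/7 + 31 = 265/7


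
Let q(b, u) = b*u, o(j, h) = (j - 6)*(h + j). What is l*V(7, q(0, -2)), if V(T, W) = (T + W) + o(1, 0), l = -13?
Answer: -26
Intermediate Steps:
o(j, h) = (-6 + j)*(h + j)
V(T, W) = -5 + T + W (V(T, W) = (T + W) + (1**2 - 6*0 - 6*1 + 0*1) = (T + W) + (1 + 0 - 6 + 0) = (T + W) - 5 = -5 + T + W)
l*V(7, q(0, -2)) = -13*(-5 + 7 + 0*(-2)) = -13*(-5 + 7 + 0) = -13*2 = -26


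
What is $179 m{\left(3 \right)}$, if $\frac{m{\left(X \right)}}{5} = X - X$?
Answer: $0$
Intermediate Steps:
$m{\left(X \right)} = 0$ ($m{\left(X \right)} = 5 \left(X - X\right) = 5 \cdot 0 = 0$)
$179 m{\left(3 \right)} = 179 \cdot 0 = 0$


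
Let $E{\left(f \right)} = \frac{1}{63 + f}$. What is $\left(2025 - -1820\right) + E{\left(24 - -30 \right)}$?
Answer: $\frac{449866}{117} \approx 3845.0$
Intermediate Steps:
$\left(2025 - -1820\right) + E{\left(24 - -30 \right)} = \left(2025 - -1820\right) + \frac{1}{63 + \left(24 - -30\right)} = \left(2025 + 1820\right) + \frac{1}{63 + \left(24 + 30\right)} = 3845 + \frac{1}{63 + 54} = 3845 + \frac{1}{117} = \frac{449866}{117}$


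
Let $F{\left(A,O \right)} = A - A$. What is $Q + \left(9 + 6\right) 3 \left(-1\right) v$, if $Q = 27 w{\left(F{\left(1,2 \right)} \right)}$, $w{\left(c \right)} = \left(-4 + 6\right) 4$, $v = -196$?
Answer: $9036$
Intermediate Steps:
$F{\left(A,O \right)} = 0$
$w{\left(c \right)} = 8$ ($w{\left(c \right)} = 2 \cdot 4 = 8$)
$Q = 216$ ($Q = 27 \cdot 8 = 216$)
$Q + \left(9 + 6\right) 3 \left(-1\right) v = 216 + \left(9 + 6\right) 3 \left(-1\right) \left(-196\right) = 216 + 15 \left(-3\right) \left(-196\right) = 216 - -8820 = 216 + 8820 = 9036$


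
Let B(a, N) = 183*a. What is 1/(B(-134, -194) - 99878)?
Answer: -1/124400 ≈ -8.0386e-6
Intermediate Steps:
1/(B(-134, -194) - 99878) = 1/(183*(-134) - 99878) = 1/(-24522 - 99878) = 1/(-124400) = -1/124400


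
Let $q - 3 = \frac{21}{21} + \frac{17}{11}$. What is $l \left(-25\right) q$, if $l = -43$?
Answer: $\frac{65575}{11} \approx 5961.4$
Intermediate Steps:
$q = \frac{61}{11}$ ($q = 3 + \left(\frac{21}{21} + \frac{17}{11}\right) = 3 + \left(21 \cdot \frac{1}{21} + 17 \cdot \frac{1}{11}\right) = 3 + \left(1 + \frac{17}{11}\right) = 3 + \frac{28}{11} = \frac{61}{11} \approx 5.5455$)
$l \left(-25\right) q = \left(-43\right) \left(-25\right) \frac{61}{11} = 1075 \cdot \frac{61}{11} = \frac{65575}{11}$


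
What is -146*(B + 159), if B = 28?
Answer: -27302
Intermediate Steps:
-146*(B + 159) = -146*(28 + 159) = -146*187 = -27302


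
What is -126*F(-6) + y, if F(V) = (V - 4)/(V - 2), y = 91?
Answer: -133/2 ≈ -66.500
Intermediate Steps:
F(V) = (-4 + V)/(-2 + V)
-126*F(-6) + y = -126*(-4 - 6)/(-2 - 6) + 91 = -126*(-10)/(-8) + 91 = -(-63)*(-10)/4 + 91 = -126*5/4 + 91 = -315/2 + 91 = -133/2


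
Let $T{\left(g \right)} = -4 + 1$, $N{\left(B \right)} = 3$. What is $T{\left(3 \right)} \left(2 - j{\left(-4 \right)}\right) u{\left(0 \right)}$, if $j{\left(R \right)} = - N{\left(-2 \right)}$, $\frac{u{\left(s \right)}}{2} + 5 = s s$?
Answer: $150$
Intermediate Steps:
$u{\left(s \right)} = -10 + 2 s^{2}$ ($u{\left(s \right)} = -10 + 2 s s = -10 + 2 s^{2}$)
$j{\left(R \right)} = -3$ ($j{\left(R \right)} = \left(-1\right) 3 = -3$)
$T{\left(g \right)} = -3$
$T{\left(3 \right)} \left(2 - j{\left(-4 \right)}\right) u{\left(0 \right)} = - 3 \left(2 - -3\right) \left(-10 + 2 \cdot 0^{2}\right) = - 3 \left(2 + 3\right) \left(-10 + 2 \cdot 0\right) = \left(-3\right) 5 \left(-10 + 0\right) = \left(-15\right) \left(-10\right) = 150$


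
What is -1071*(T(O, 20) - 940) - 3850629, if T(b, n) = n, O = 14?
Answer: -2865309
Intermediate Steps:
-1071*(T(O, 20) - 940) - 3850629 = -1071*(20 - 940) - 3850629 = -1071*(-920) - 3850629 = 985320 - 3850629 = -2865309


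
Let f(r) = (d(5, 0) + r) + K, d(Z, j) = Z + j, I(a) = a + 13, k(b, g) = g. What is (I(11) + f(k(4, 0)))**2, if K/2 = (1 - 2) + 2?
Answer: 961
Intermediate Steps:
K = 2 (K = 2*((1 - 2) + 2) = 2*(-1 + 2) = 2*1 = 2)
I(a) = 13 + a
f(r) = 7 + r (f(r) = ((5 + 0) + r) + 2 = (5 + r) + 2 = 7 + r)
(I(11) + f(k(4, 0)))**2 = ((13 + 11) + (7 + 0))**2 = (24 + 7)**2 = 31**2 = 961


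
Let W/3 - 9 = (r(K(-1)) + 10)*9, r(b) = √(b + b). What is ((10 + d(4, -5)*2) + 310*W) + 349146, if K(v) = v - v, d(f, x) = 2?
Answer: 441230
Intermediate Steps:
K(v) = 0
r(b) = √2*√b (r(b) = √(2*b) = √2*√b)
W = 297 (W = 27 + 3*((√2*√0 + 10)*9) = 27 + 3*((√2*0 + 10)*9) = 27 + 3*((0 + 10)*9) = 27 + 3*(10*9) = 27 + 3*90 = 27 + 270 = 297)
((10 + d(4, -5)*2) + 310*W) + 349146 = ((10 + 2*2) + 310*297) + 349146 = ((10 + 4) + 92070) + 349146 = (14 + 92070) + 349146 = 92084 + 349146 = 441230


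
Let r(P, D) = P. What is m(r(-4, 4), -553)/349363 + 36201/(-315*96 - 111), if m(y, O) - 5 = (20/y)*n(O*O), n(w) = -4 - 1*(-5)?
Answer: -12067/10117 ≈ -1.1927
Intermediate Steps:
n(w) = 1 (n(w) = -4 + 5 = 1)
m(y, O) = 5 + 20/y (m(y, O) = 5 + (20/y)*1 = 5 + 20/y)
m(r(-4, 4), -553)/349363 + 36201/(-315*96 - 111) = (5 + 20/(-4))/349363 + 36201/(-315*96 - 111) = (5 + 20*(-¼))*(1/349363) + 36201/(-30240 - 111) = (5 - 5)*(1/349363) + 36201/(-30351) = 0*(1/349363) + 36201*(-1/30351) = 0 - 12067/10117 = -12067/10117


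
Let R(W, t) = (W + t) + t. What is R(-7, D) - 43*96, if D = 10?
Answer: -4115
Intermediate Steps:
R(W, t) = W + 2*t
R(-7, D) - 43*96 = (-7 + 2*10) - 43*96 = (-7 + 20) - 4128 = 13 - 4128 = -4115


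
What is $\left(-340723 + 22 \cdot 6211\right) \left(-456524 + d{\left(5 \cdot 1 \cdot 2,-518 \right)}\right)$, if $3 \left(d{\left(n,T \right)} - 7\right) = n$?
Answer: $93165765607$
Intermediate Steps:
$d{\left(n,T \right)} = 7 + \frac{n}{3}$
$\left(-340723 + 22 \cdot 6211\right) \left(-456524 + d{\left(5 \cdot 1 \cdot 2,-518 \right)}\right) = \left(-340723 + 22 \cdot 6211\right) \left(-456524 + \left(7 + \frac{5 \cdot 1 \cdot 2}{3}\right)\right) = \left(-340723 + 136642\right) \left(-456524 + \left(7 + \frac{5 \cdot 2}{3}\right)\right) = - 204081 \left(-456524 + \left(7 + \frac{1}{3} \cdot 10\right)\right) = - 204081 \left(-456524 + \left(7 + \frac{10}{3}\right)\right) = - 204081 \left(-456524 + \frac{31}{3}\right) = \left(-204081\right) \left(- \frac{1369541}{3}\right) = 93165765607$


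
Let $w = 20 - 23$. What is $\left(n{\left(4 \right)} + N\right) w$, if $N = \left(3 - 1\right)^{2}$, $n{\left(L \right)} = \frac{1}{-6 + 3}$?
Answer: $-11$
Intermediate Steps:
$w = -3$ ($w = 20 - 23 = -3$)
$n{\left(L \right)} = - \frac{1}{3}$ ($n{\left(L \right)} = \frac{1}{-3} = - \frac{1}{3}$)
$N = 4$ ($N = 2^{2} = 4$)
$\left(n{\left(4 \right)} + N\right) w = \left(- \frac{1}{3} + 4\right) \left(-3\right) = \frac{11}{3} \left(-3\right) = -11$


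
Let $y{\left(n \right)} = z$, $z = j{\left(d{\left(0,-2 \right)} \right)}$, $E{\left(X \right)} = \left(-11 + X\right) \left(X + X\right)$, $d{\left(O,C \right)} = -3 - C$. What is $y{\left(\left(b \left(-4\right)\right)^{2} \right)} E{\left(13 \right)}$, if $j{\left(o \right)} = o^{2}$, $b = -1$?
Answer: $52$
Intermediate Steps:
$E{\left(X \right)} = 2 X \left(-11 + X\right)$ ($E{\left(X \right)} = \left(-11 + X\right) 2 X = 2 X \left(-11 + X\right)$)
$z = 1$ ($z = \left(-3 - -2\right)^{2} = \left(-3 + 2\right)^{2} = \left(-1\right)^{2} = 1$)
$y{\left(n \right)} = 1$
$y{\left(\left(b \left(-4\right)\right)^{2} \right)} E{\left(13 \right)} = 1 \cdot 2 \cdot 13 \left(-11 + 13\right) = 1 \cdot 2 \cdot 13 \cdot 2 = 1 \cdot 52 = 52$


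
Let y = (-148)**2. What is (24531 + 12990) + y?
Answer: 59425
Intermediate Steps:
y = 21904
(24531 + 12990) + y = (24531 + 12990) + 21904 = 37521 + 21904 = 59425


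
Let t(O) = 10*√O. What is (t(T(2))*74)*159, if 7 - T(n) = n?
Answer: 117660*√5 ≈ 2.6310e+5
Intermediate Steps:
T(n) = 7 - n
(t(T(2))*74)*159 = ((10*√(7 - 1*2))*74)*159 = ((10*√(7 - 2))*74)*159 = ((10*√5)*74)*159 = (740*√5)*159 = 117660*√5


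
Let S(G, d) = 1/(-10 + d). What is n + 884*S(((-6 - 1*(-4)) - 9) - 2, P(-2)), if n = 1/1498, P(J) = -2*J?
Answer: -662113/4494 ≈ -147.33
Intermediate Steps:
n = 1/1498 ≈ 0.00066756
n + 884*S(((-6 - 1*(-4)) - 9) - 2, P(-2)) = 1/1498 + 884/(-10 - 2*(-2)) = 1/1498 + 884/(-10 + 4) = 1/1498 + 884/(-6) = 1/1498 + 884*(-1/6) = 1/1498 - 442/3 = -662113/4494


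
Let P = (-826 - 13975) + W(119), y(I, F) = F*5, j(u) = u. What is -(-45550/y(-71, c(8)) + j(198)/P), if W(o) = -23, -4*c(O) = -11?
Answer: 270094369/81532 ≈ 3312.7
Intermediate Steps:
c(O) = 11/4 (c(O) = -1/4*(-11) = 11/4)
y(I, F) = 5*F
P = -14824 (P = (-826 - 13975) - 23 = -14801 - 23 = -14824)
-(-45550/y(-71, c(8)) + j(198)/P) = -(-45550/(5*(11/4)) + 198/(-14824)) = -(-45550/55/4 + 198*(-1/14824)) = -(-45550*4/55 - 99/7412) = -(-36440/11 - 99/7412) = -1*(-270094369/81532) = 270094369/81532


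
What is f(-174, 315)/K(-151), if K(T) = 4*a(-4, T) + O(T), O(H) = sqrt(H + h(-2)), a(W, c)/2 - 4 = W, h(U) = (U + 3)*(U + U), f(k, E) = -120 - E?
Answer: 87*I*sqrt(155)/31 ≈ 34.94*I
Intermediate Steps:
h(U) = 2*U*(3 + U) (h(U) = (3 + U)*(2*U) = 2*U*(3 + U))
a(W, c) = 8 + 2*W
O(H) = sqrt(-4 + H) (O(H) = sqrt(H + 2*(-2)*(3 - 2)) = sqrt(H + 2*(-2)*1) = sqrt(H - 4) = sqrt(-4 + H))
K(T) = sqrt(-4 + T) (K(T) = 4*(8 + 2*(-4)) + sqrt(-4 + T) = 4*(8 - 8) + sqrt(-4 + T) = 4*0 + sqrt(-4 + T) = 0 + sqrt(-4 + T) = sqrt(-4 + T))
f(-174, 315)/K(-151) = (-120 - 1*315)/(sqrt(-4 - 151)) = (-120 - 315)/(sqrt(-155)) = -435*(-I*sqrt(155)/155) = -(-87)*I*sqrt(155)/31 = 87*I*sqrt(155)/31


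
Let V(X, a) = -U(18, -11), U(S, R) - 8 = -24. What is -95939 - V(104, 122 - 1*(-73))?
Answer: -95955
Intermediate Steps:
U(S, R) = -16 (U(S, R) = 8 - 24 = -16)
V(X, a) = 16 (V(X, a) = -1*(-16) = 16)
-95939 - V(104, 122 - 1*(-73)) = -95939 - 1*16 = -95939 - 16 = -95955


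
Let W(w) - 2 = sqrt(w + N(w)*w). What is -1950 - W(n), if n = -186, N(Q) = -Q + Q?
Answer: -1952 - I*sqrt(186) ≈ -1952.0 - 13.638*I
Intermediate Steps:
N(Q) = 0
W(w) = 2 + sqrt(w) (W(w) = 2 + sqrt(w + 0*w) = 2 + sqrt(w + 0) = 2 + sqrt(w))
-1950 - W(n) = -1950 - (2 + sqrt(-186)) = -1950 - (2 + I*sqrt(186)) = -1950 + (-2 - I*sqrt(186)) = -1952 - I*sqrt(186)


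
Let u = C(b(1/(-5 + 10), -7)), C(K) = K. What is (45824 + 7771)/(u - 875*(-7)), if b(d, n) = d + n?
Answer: 9925/1133 ≈ 8.7599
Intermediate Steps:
u = -34/5 (u = 1/(-5 + 10) - 7 = 1/5 - 7 = -34/5 ≈ -6.8000)
(45824 + 7771)/(u - 875*(-7)) = (45824 + 7771)/(-34/5 - 875*(-7)) = 53595/(-34/5 + 6125) = 53595/(30591/5) = 53595*(5/30591) = 9925/1133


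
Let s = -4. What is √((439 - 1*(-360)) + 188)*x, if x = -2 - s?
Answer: 2*√987 ≈ 62.833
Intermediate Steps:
x = 2 (x = -2 - 1*(-4) = -2 + 4 = 2)
√((439 - 1*(-360)) + 188)*x = √((439 - 1*(-360)) + 188)*2 = √((439 + 360) + 188)*2 = √(799 + 188)*2 = √987*2 = 2*√987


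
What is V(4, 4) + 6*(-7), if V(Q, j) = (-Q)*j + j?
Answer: -54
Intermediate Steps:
V(Q, j) = j - Q*j (V(Q, j) = -Q*j + j = j - Q*j)
V(4, 4) + 6*(-7) = 4*(1 - 1*4) + 6*(-7) = 4*(1 - 4) - 42 = 4*(-3) - 42 = -12 - 42 = -54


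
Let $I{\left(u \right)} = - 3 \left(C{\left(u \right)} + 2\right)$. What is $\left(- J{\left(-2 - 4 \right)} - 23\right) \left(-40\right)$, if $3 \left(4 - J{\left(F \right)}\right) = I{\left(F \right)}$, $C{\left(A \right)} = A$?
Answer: $920$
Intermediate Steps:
$I{\left(u \right)} = -6 - 3 u$ ($I{\left(u \right)} = - 3 \left(u + 2\right) = - 3 \left(2 + u\right) = -6 - 3 u$)
$J{\left(F \right)} = 6 + F$ ($J{\left(F \right)} = 4 - \frac{-6 - 3 F}{3} = 4 + \left(2 + F\right) = 6 + F$)
$\left(- J{\left(-2 - 4 \right)} - 23\right) \left(-40\right) = \left(- (6 - 6) - 23\right) \left(-40\right) = \left(\left(-1\right) 0 - 23\right) \left(-40\right) = \left(0 - 23\right) \left(-40\right) = \left(-23\right) \left(-40\right) = 920$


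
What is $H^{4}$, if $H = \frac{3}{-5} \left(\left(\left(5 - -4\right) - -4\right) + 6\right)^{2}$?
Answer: $\frac{1375668606321}{625} \approx 2.2011 \cdot 10^{9}$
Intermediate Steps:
$H = - \frac{1083}{5}$ ($H = 3 \left(- \frac{1}{5}\right) \left(\left(\left(5 + 4\right) + 4\right) + 6\right)^{2} = - \frac{3 \left(\left(9 + 4\right) + 6\right)^{2}}{5} = - \frac{3 \left(13 + 6\right)^{2}}{5} = - \frac{3 \cdot 19^{2}}{5} = \left(- \frac{3}{5}\right) 361 = - \frac{1083}{5} \approx -216.6$)
$H^{4} = \left(- \frac{1083}{5}\right)^{4} = \frac{1375668606321}{625}$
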